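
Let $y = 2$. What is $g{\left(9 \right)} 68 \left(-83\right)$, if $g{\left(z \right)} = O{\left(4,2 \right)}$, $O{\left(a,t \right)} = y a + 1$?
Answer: $-50796$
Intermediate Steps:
$O{\left(a,t \right)} = 1 + 2 a$ ($O{\left(a,t \right)} = 2 a + 1 = 1 + 2 a$)
$g{\left(z \right)} = 9$ ($g{\left(z \right)} = 1 + 2 \cdot 4 = 1 + 8 = 9$)
$g{\left(9 \right)} 68 \left(-83\right) = 9 \cdot 68 \left(-83\right) = 612 \left(-83\right) = -50796$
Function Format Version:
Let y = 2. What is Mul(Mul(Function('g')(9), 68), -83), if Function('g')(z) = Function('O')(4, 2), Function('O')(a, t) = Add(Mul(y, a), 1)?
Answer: -50796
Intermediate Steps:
Function('O')(a, t) = Add(1, Mul(2, a)) (Function('O')(a, t) = Add(Mul(2, a), 1) = Add(1, Mul(2, a)))
Function('g')(z) = 9 (Function('g')(z) = Add(1, Mul(2, 4)) = Add(1, 8) = 9)
Mul(Mul(Function('g')(9), 68), -83) = Mul(Mul(9, 68), -83) = Mul(612, -83) = -50796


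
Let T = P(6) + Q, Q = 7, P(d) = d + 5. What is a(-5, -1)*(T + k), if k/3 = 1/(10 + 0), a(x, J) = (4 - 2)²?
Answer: 366/5 ≈ 73.200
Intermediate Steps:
a(x, J) = 4 (a(x, J) = 2² = 4)
P(d) = 5 + d
k = 3/10 (k = 3/(10 + 0) = 3/10 ≈ 0.30000)
T = 18 (T = (5 + 6) + 7 = 11 + 7 = 18)
a(-5, -1)*(T + k) = 4*(18 + 3/10) = 4*(183/10) = 366/5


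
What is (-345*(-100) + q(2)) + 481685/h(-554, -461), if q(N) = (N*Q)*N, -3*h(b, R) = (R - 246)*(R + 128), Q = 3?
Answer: 2707916539/78477 ≈ 34506.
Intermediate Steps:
h(b, R) = -(-246 + R)*(128 + R)/3 (h(b, R) = -(R - 246)*(R + 128)/3 = -(-246 + R)*(128 + R)/3)
q(N) = 3*N² (q(N) = (N*3)*N = (3*N)*N = 3*N²)
(-345*(-100) + q(2)) + 481685/h(-554, -461) = (-345*(-100) + 3*2²) + 481685/(10496 - ⅓*(-461)² + (118/3)*(-461)) = (34500 + 3*4) + 481685/(10496 - ⅓*212521 - 54398/3) = (34500 + 12) + 481685/(10496 - 212521/3 - 54398/3) = 34512 + 481685/(-78477) = 34512 + 481685*(-1/78477) = 34512 - 481685/78477 = 2707916539/78477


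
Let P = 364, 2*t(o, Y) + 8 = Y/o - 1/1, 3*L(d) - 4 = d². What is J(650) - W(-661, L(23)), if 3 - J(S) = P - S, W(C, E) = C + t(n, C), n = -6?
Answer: 10793/12 ≈ 899.42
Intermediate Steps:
L(d) = 4/3 + d²/3
t(o, Y) = -9/2 + Y/(2*o) (t(o, Y) = -4 + (Y/o - 1/1)/2 = -4 + (Y/o - 1*1)/2 = -4 + (Y/o - 1)/2 = -4 + (-1 + Y/o)/2 = -4 + (-½ + Y/(2*o)) = -9/2 + Y/(2*o))
W(C, E) = -9/2 + 11*C/12 (W(C, E) = C + (½)*(C - 9*(-6))/(-6) = C + (½)*(-⅙)*(C + 54) = C + (½)*(-⅙)*(54 + C) = C + (-9/2 - C/12) = -9/2 + 11*C/12)
J(S) = -361 + S (J(S) = 3 - (364 - S) = 3 + (-364 + S) = -361 + S)
J(650) - W(-661, L(23)) = (-361 + 650) - (-9/2 + (11/12)*(-661)) = 289 - (-9/2 - 7271/12) = 289 - 1*(-7325/12) = 289 + 7325/12 = 10793/12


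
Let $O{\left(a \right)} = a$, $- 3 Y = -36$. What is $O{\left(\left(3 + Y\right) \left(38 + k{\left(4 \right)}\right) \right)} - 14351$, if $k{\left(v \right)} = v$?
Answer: $-13721$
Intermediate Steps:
$Y = 12$ ($Y = \left(- \frac{1}{3}\right) \left(-36\right) = 12$)
$O{\left(\left(3 + Y\right) \left(38 + k{\left(4 \right)}\right) \right)} - 14351 = \left(3 + 12\right) \left(38 + 4\right) - 14351 = 15 \cdot 42 - 14351 = 630 - 14351 = -13721$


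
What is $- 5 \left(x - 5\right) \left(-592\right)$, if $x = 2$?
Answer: $-8880$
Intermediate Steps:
$- 5 \left(x - 5\right) \left(-592\right) = - 5 \left(2 - 5\right) \left(-592\right) = \left(-5\right) \left(-3\right) \left(-592\right) = 15 \left(-592\right) = -8880$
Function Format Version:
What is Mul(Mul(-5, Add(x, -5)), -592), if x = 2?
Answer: -8880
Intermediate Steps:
Mul(Mul(-5, Add(x, -5)), -592) = Mul(Mul(-5, Add(2, -5)), -592) = Mul(Mul(-5, -3), -592) = Mul(15, -592) = -8880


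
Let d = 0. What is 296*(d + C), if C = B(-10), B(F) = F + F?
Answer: -5920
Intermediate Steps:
B(F) = 2*F
C = -20 (C = 2*(-10) = -20)
296*(d + C) = 296*(0 - 20) = 296*(-20) = -5920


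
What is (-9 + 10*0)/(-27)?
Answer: ⅓ ≈ 0.33333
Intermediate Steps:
(-9 + 10*0)/(-27) = (-9 + 0)*(-1/27) = -9*(-1/27) = ⅓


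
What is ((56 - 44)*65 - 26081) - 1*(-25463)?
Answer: 162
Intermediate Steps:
((56 - 44)*65 - 26081) - 1*(-25463) = (12*65 - 26081) + 25463 = (780 - 26081) + 25463 = -25301 + 25463 = 162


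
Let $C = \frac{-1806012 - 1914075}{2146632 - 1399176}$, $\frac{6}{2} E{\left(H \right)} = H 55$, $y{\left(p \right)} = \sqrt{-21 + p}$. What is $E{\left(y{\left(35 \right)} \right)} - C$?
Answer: $\frac{1240029}{249152} + \frac{55 \sqrt{14}}{3} \approx 73.574$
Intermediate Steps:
$E{\left(H \right)} = \frac{55 H}{3}$ ($E{\left(H \right)} = \frac{H 55}{3} = \frac{55 H}{3}$)
$C = - \frac{1240029}{249152}$ ($C = - \frac{3720087}{747456} = \left(-3720087\right) \frac{1}{747456} = - \frac{1240029}{249152} \approx -4.977$)
$E{\left(y{\left(35 \right)} \right)} - C = \frac{55 \sqrt{-21 + 35}}{3} - - \frac{1240029}{249152} = \frac{55 \sqrt{14}}{3} + \frac{1240029}{249152} = \frac{1240029}{249152} + \frac{55 \sqrt{14}}{3}$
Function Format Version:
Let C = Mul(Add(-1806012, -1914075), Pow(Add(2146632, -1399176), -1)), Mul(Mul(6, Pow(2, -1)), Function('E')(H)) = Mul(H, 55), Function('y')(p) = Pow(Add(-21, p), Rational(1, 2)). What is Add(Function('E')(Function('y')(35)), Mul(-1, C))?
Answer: Add(Rational(1240029, 249152), Mul(Rational(55, 3), Pow(14, Rational(1, 2)))) ≈ 73.574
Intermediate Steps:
Function('E')(H) = Mul(Rational(55, 3), H) (Function('E')(H) = Mul(Rational(1, 3), Mul(H, 55)) = Mul(Rational(1, 3), Mul(55, H)) = Mul(Rational(55, 3), H))
C = Rational(-1240029, 249152) (C = Mul(-3720087, Pow(747456, -1)) = Mul(-3720087, Rational(1, 747456)) = Rational(-1240029, 249152) ≈ -4.9770)
Add(Function('E')(Function('y')(35)), Mul(-1, C)) = Add(Mul(Rational(55, 3), Pow(Add(-21, 35), Rational(1, 2))), Mul(-1, Rational(-1240029, 249152))) = Add(Mul(Rational(55, 3), Pow(14, Rational(1, 2))), Rational(1240029, 249152)) = Add(Rational(1240029, 249152), Mul(Rational(55, 3), Pow(14, Rational(1, 2))))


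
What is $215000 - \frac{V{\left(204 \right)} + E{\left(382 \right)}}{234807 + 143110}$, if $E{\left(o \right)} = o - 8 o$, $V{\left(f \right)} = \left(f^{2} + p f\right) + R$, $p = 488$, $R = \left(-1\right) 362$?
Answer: $\frac{81252016868}{377917} \approx 2.15 \cdot 10^{5}$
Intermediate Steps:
$R = -362$
$V{\left(f \right)} = -362 + f^{2} + 488 f$ ($V{\left(f \right)} = \left(f^{2} + 488 f\right) - 362 = -362 + f^{2} + 488 f$)
$E{\left(o \right)} = - 7 o$
$215000 - \frac{V{\left(204 \right)} + E{\left(382 \right)}}{234807 + 143110} = 215000 - \frac{\left(-362 + 204^{2} + 488 \cdot 204\right) - 2674}{234807 + 143110} = 215000 - \frac{\left(-362 + 41616 + 99552\right) - 2674}{377917} = 215000 - \left(140806 - 2674\right) \frac{1}{377917} = 215000 - 138132 \cdot \frac{1}{377917} = 215000 - \frac{138132}{377917} = \frac{81252016868}{377917}$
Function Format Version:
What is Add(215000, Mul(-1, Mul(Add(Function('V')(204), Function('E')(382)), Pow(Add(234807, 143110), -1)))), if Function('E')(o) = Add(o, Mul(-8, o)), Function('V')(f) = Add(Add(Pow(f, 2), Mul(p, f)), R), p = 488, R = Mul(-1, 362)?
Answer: Rational(81252016868, 377917) ≈ 2.1500e+5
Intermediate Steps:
R = -362
Function('V')(f) = Add(-362, Pow(f, 2), Mul(488, f)) (Function('V')(f) = Add(Add(Pow(f, 2), Mul(488, f)), -362) = Add(-362, Pow(f, 2), Mul(488, f)))
Function('E')(o) = Mul(-7, o)
Add(215000, Mul(-1, Mul(Add(Function('V')(204), Function('E')(382)), Pow(Add(234807, 143110), -1)))) = Add(215000, Mul(-1, Mul(Add(Add(-362, Pow(204, 2), Mul(488, 204)), Mul(-7, 382)), Pow(Add(234807, 143110), -1)))) = Add(215000, Mul(-1, Mul(Add(Add(-362, 41616, 99552), -2674), Pow(377917, -1)))) = Add(215000, Mul(-1, Mul(Add(140806, -2674), Rational(1, 377917)))) = Add(215000, Mul(-1, Mul(138132, Rational(1, 377917)))) = Add(215000, Mul(-1, Rational(138132, 377917))) = Add(215000, Rational(-138132, 377917)) = Rational(81252016868, 377917)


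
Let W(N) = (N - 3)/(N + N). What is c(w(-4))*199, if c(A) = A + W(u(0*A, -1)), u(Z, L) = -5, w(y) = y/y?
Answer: 1791/5 ≈ 358.20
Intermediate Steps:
w(y) = 1
W(N) = (-3 + N)/(2*N) (W(N) = (-3 + N)/((2*N)) = (-3 + N)*(1/(2*N)) = (-3 + N)/(2*N))
c(A) = ⅘ + A (c(A) = A + (½)*(-3 - 5)/(-5) = A + (½)*(-⅕)*(-8) = A + ⅘ = ⅘ + A)
c(w(-4))*199 = (⅘ + 1)*199 = (9/5)*199 = 1791/5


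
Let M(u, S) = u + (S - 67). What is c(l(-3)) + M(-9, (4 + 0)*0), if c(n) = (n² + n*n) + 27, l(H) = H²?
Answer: 113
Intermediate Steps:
M(u, S) = -67 + S + u (M(u, S) = u + (-67 + S) = -67 + S + u)
c(n) = 27 + 2*n² (c(n) = (n² + n²) + 27 = 2*n² + 27 = 27 + 2*n²)
c(l(-3)) + M(-9, (4 + 0)*0) = (27 + 2*((-3)²)²) + (-67 + (4 + 0)*0 - 9) = (27 + 2*9²) + (-67 + 4*0 - 9) = (27 + 2*81) + (-67 + 0 - 9) = (27 + 162) - 76 = 189 - 76 = 113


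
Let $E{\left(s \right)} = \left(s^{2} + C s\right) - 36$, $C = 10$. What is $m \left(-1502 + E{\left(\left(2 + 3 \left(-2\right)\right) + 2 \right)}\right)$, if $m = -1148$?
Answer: $1783992$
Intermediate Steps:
$E{\left(s \right)} = -36 + s^{2} + 10 s$ ($E{\left(s \right)} = \left(s^{2} + 10 s\right) - 36 = -36 + s^{2} + 10 s$)
$m \left(-1502 + E{\left(\left(2 + 3 \left(-2\right)\right) + 2 \right)}\right) = - 1148 \left(-1502 + \left(-36 + \left(\left(2 + 3 \left(-2\right)\right) + 2\right)^{2} + 10 \left(\left(2 + 3 \left(-2\right)\right) + 2\right)\right)\right) = - 1148 \left(-1502 + \left(-36 + \left(\left(2 - 6\right) + 2\right)^{2} + 10 \left(\left(2 - 6\right) + 2\right)\right)\right) = - 1148 \left(-1502 + \left(-36 + \left(-4 + 2\right)^{2} + 10 \left(-4 + 2\right)\right)\right) = - 1148 \left(-1502 + \left(-36 + \left(-2\right)^{2} + 10 \left(-2\right)\right)\right) = - 1148 \left(-1502 - 52\right) = \left(-1148\right) \left(-1554\right) = 1783992$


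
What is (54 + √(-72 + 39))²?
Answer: (54 + I*√33)² ≈ 2883.0 + 620.41*I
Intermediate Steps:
(54 + √(-72 + 39))² = (54 + √(-33))² = (54 + I*√33)²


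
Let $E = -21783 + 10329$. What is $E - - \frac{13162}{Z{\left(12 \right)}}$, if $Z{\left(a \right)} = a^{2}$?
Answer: $- \frac{818107}{72} \approx -11363.0$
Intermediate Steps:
$E = -11454$
$E - - \frac{13162}{Z{\left(12 \right)}} = -11454 - - \frac{13162}{12^{2}} = -11454 - - \frac{13162}{144} = -11454 - \left(-13162\right) \frac{1}{144} = -11454 - - \frac{6581}{72} = -11454 + \frac{6581}{72} = - \frac{818107}{72}$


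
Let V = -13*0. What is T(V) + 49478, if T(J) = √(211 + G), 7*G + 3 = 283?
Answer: 49478 + √251 ≈ 49494.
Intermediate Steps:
G = 40 (G = -3/7 + (⅐)*283 = -3/7 + 283/7 = 40)
V = 0
T(J) = √251 (T(J) = √(211 + 40) = √251)
T(V) + 49478 = √251 + 49478 = 49478 + √251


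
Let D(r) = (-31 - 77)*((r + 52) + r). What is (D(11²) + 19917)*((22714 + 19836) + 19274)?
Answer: -731687040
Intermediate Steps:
D(r) = -5616 - 216*r (D(r) = -108*((52 + r) + r) = -108*(52 + 2*r) = -5616 - 216*r)
(D(11²) + 19917)*((22714 + 19836) + 19274) = ((-5616 - 216*11²) + 19917)*((22714 + 19836) + 19274) = ((-5616 - 216*121) + 19917)*(42550 + 19274) = ((-5616 - 26136) + 19917)*61824 = (-31752 + 19917)*61824 = -11835*61824 = -731687040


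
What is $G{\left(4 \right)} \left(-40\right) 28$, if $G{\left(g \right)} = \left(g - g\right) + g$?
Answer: $-4480$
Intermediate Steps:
$G{\left(g \right)} = g$ ($G{\left(g \right)} = 0 + g = g$)
$G{\left(4 \right)} \left(-40\right) 28 = 4 \left(-40\right) 28 = \left(-160\right) 28 = -4480$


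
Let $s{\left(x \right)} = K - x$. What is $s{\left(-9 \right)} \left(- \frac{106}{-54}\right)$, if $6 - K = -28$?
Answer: $\frac{2279}{27} \approx 84.407$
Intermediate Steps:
$K = 34$ ($K = 6 - -28 = 6 + 28 = 34$)
$s{\left(x \right)} = 34 - x$
$s{\left(-9 \right)} \left(- \frac{106}{-54}\right) = \left(34 - -9\right) \left(- \frac{106}{-54}\right) = \left(34 + 9\right) \left(\left(-106\right) \left(- \frac{1}{54}\right)\right) = 43 \cdot \frac{53}{27} = \frac{2279}{27}$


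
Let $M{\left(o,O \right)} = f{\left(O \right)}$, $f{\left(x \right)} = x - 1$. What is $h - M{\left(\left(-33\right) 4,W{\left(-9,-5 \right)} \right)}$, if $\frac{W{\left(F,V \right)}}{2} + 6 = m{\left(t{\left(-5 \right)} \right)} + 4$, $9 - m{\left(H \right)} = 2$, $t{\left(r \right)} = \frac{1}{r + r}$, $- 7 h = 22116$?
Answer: $- \frac{22179}{7} \approx -3168.4$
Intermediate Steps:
$h = - \frac{22116}{7}$ ($h = \left(- \frac{1}{7}\right) 22116 = - \frac{22116}{7} \approx -3159.4$)
$t{\left(r \right)} = \frac{1}{2 r}$
$m{\left(H \right)} = 7$ ($m{\left(H \right)} = 9 - 2 = 7$)
$W{\left(F,V \right)} = 10$ ($W{\left(F,V \right)} = -12 + 2 \left(7 + 4\right) = -12 + 2 \cdot 11 = -12 + 22 = 10$)
$f{\left(x \right)} = -1 + x$
$M{\left(o,O \right)} = -1 + O$
$h - M{\left(\left(-33\right) 4,W{\left(-9,-5 \right)} \right)} = - \frac{22116}{7} - \left(-1 + 10\right) = - \frac{22116}{7} - 9 = - \frac{22179}{7}$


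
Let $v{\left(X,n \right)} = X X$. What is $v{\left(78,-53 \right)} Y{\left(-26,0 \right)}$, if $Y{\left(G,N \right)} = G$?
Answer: $-158184$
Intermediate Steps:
$v{\left(X,n \right)} = X^{2}$
$v{\left(78,-53 \right)} Y{\left(-26,0 \right)} = 78^{2} \left(-26\right) = 6084 \left(-26\right) = -158184$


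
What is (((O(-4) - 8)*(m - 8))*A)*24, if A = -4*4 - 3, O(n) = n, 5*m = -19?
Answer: -322848/5 ≈ -64570.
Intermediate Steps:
m = -19/5 (m = (⅕)*(-19) = -19/5 ≈ -3.8000)
A = -19 (A = -16 - 3 = -19)
(((O(-4) - 8)*(m - 8))*A)*24 = (((-4 - 8)*(-19/5 - 8))*(-19))*24 = (-12*(-59/5)*(-19))*24 = ((708/5)*(-19))*24 = -13452/5*24 = -322848/5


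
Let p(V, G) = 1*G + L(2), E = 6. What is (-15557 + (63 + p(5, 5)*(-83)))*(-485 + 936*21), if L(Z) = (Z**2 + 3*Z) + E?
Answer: -330450527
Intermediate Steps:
L(Z) = 6 + Z**2 + 3*Z (L(Z) = (Z**2 + 3*Z) + 6 = 6 + Z**2 + 3*Z)
p(V, G) = 16 + G (p(V, G) = 1*G + (6 + 2**2 + 3*2) = G + (6 + 4 + 6) = G + 16 = 16 + G)
(-15557 + (63 + p(5, 5)*(-83)))*(-485 + 936*21) = (-15557 + (63 + (16 + 5)*(-83)))*(-485 + 936*21) = (-15557 + (63 + 21*(-83)))*(-485 + 19656) = (-15557 + (63 - 1743))*19171 = (-15557 - 1680)*19171 = -17237*19171 = -330450527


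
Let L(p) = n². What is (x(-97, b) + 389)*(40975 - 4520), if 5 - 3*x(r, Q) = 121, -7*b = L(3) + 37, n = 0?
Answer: 38314205/3 ≈ 1.2771e+7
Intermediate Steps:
L(p) = 0 (L(p) = 0² = 0)
b = -37/7 (b = -(0 + 37)/7 = -⅐*37 = -37/7 ≈ -5.2857)
x(r, Q) = -116/3 (x(r, Q) = 5/3 - ⅓*121 = 5/3 - 121/3 = -116/3)
(x(-97, b) + 389)*(40975 - 4520) = (-116/3 + 389)*(40975 - 4520) = (1051/3)*36455 = 38314205/3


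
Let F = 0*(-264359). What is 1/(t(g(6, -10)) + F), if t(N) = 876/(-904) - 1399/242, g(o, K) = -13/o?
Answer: -13673/92293 ≈ -0.14815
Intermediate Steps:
F = 0
t(N) = -92293/13673 (t(N) = 876*(-1/904) - 1399*1/242 = -219/226 - 1399/242 = -92293/13673)
1/(t(g(6, -10)) + F) = 1/(-92293/13673 + 0) = 1/(-92293/13673) = -13673/92293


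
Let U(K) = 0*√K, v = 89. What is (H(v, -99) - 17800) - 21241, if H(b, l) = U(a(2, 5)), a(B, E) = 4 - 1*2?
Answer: -39041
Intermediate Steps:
a(B, E) = 2 (a(B, E) = 4 - 2 = 2)
U(K) = 0
H(b, l) = 0
(H(v, -99) - 17800) - 21241 = (0 - 17800) - 21241 = -17800 - 21241 = -39041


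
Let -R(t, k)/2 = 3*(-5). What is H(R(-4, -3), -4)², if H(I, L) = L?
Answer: 16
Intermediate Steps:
R(t, k) = 30 (R(t, k) = -6*(-5) = -2*(-15) = 30)
H(R(-4, -3), -4)² = (-4)² = 16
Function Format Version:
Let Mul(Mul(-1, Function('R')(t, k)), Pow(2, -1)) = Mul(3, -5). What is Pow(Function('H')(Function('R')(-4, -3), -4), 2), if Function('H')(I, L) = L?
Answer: 16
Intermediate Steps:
Function('R')(t, k) = 30 (Function('R')(t, k) = Mul(-2, Mul(3, -5)) = Mul(-2, -15) = 30)
Pow(Function('H')(Function('R')(-4, -3), -4), 2) = Pow(-4, 2) = 16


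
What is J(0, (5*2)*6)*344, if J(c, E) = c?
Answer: 0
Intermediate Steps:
J(0, (5*2)*6)*344 = 0*344 = 0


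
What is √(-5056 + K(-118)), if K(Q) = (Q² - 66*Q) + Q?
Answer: √16538 ≈ 128.60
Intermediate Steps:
K(Q) = Q² - 65*Q
√(-5056 + K(-118)) = √(-5056 - 118*(-65 - 118)) = √(-5056 - 118*(-183)) = √(-5056 + 21594) = √16538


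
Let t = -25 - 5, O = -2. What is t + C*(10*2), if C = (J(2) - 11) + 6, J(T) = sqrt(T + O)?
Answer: -130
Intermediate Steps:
J(T) = sqrt(-2 + T) (J(T) = sqrt(T - 2) = sqrt(-2 + T))
C = -5 (C = (sqrt(-2 + 2) - 11) + 6 = (sqrt(0) - 11) + 6 = (0 - 11) + 6 = -11 + 6 = -5)
t = -30
t + C*(10*2) = -30 - 50*2 = -30 - 5*20 = -30 - 100 = -130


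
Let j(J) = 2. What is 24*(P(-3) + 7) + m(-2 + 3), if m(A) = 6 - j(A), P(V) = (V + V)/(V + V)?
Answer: 196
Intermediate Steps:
P(V) = 1 (P(V) = (2*V)/((2*V)) = (2*V)*(1/(2*V)) = 1)
m(A) = 4 (m(A) = 6 - 1*2 = 6 - 2 = 4)
24*(P(-3) + 7) + m(-2 + 3) = 24*(1 + 7) + 4 = 24*8 + 4 = 192 + 4 = 196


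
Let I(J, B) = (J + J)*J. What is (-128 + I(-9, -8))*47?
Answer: 1598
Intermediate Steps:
I(J, B) = 2*J**2 (I(J, B) = (2*J)*J = 2*J**2)
(-128 + I(-9, -8))*47 = (-128 + 2*(-9)**2)*47 = (-128 + 2*81)*47 = (-128 + 162)*47 = 34*47 = 1598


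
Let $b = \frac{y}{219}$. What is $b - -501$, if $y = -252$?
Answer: $\frac{36489}{73} \approx 499.85$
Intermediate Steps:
$b = - \frac{84}{73}$ ($b = - \frac{252}{219} = \left(-252\right) \frac{1}{219} = - \frac{84}{73} \approx -1.1507$)
$b - -501 = - \frac{84}{73} - -501 = - \frac{84}{73} + 501 = \frac{36489}{73}$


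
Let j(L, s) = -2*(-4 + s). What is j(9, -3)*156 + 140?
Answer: 2324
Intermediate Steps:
j(L, s) = 8 - 2*s
j(9, -3)*156 + 140 = (8 - 2*(-3))*156 + 140 = (8 + 6)*156 + 140 = 14*156 + 140 = 2184 + 140 = 2324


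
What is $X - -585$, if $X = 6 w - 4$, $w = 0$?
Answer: $581$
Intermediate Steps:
$X = -4$ ($X = 6 \cdot 0 - 4 = 0 - 4 = -4$)
$X - -585 = -4 - -585 = -4 + 585 = 581$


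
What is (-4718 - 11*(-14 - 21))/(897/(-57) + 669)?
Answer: -82327/12412 ≈ -6.6329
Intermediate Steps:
(-4718 - 11*(-14 - 21))/(897/(-57) + 669) = (-4718 - 11*(-35))/(897*(-1/57) + 669) = (-4718 + 385)/(-299/19 + 669) = -4333/12412/19 = -4333*19/12412 = -82327/12412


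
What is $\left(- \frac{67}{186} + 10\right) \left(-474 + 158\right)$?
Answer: $- \frac{283294}{93} \approx -3046.2$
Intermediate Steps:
$\left(- \frac{67}{186} + 10\right) \left(-474 + 158\right) = \left(\left(-67\right) \frac{1}{186} + 10\right) \left(-316\right) = \left(- \frac{67}{186} + 10\right) \left(-316\right) = \frac{1793}{186} \left(-316\right) = - \frac{283294}{93}$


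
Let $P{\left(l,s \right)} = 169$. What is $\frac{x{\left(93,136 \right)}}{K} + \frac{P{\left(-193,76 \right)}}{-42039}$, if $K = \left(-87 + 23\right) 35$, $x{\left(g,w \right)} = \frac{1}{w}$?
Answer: $- \frac{51526199}{12806760960} \approx -0.0040234$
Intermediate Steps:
$K = -2240$ ($K = \left(-64\right) 35 = -2240$)
$\frac{x{\left(93,136 \right)}}{K} + \frac{P{\left(-193,76 \right)}}{-42039} = \frac{1}{136 \left(-2240\right)} + \frac{169}{-42039} = \frac{1}{136} \left(- \frac{1}{2240}\right) + 169 \left(- \frac{1}{42039}\right) = - \frac{1}{304640} - \frac{169}{42039} = - \frac{51526199}{12806760960}$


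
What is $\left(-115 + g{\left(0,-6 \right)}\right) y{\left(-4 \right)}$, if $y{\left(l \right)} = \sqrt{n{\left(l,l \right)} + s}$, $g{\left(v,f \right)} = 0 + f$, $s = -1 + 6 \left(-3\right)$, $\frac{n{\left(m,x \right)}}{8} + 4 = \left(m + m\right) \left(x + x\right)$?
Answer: $- 121 \sqrt{461} \approx -2598.0$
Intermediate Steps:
$n{\left(m,x \right)} = -32 + 32 m x$ ($n{\left(m,x \right)} = -32 + 8 \left(m + m\right) \left(x + x\right) = -32 + 8 \cdot 2 m 2 x = -32 + 8 \cdot 4 m x = -32 + 32 m x$)
$s = -19$ ($s = -1 - 18 = -19$)
$g{\left(v,f \right)} = f$
$y{\left(l \right)} = \sqrt{-51 + 32 l^{2}}$ ($y{\left(l \right)} = \sqrt{\left(-32 + 32 l l\right) - 19} = \sqrt{\left(-32 + 32 l^{2}\right) - 19} = \sqrt{-51 + 32 l^{2}}$)
$\left(-115 + g{\left(0,-6 \right)}\right) y{\left(-4 \right)} = \left(-115 - 6\right) \sqrt{-51 + 32 \left(-4\right)^{2}} = - 121 \sqrt{-51 + 32 \cdot 16} = - 121 \sqrt{-51 + 512} = - 121 \sqrt{461}$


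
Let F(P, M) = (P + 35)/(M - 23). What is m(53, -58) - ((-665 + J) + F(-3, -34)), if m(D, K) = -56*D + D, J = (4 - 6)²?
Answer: -128446/57 ≈ -2253.4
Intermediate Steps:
J = 4 (J = (-2)² = 4)
F(P, M) = (35 + P)/(-23 + M)
m(D, K) = -55*D
m(53, -58) - ((-665 + J) + F(-3, -34)) = -55*53 - ((-665 + 4) + (35 - 3)/(-23 - 34)) = -2915 - (-661 + 32/(-57)) = -2915 - (-661 - 1/57*32) = -2915 - (-661 - 32/57) = -2915 - 1*(-37709/57) = -2915 + 37709/57 = -128446/57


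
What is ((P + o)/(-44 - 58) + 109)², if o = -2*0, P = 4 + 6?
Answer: 30846916/2601 ≈ 11860.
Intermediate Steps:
P = 10
o = 0
((P + o)/(-44 - 58) + 109)² = ((10 + 0)/(-44 - 58) + 109)² = (10/(-102) + 109)² = (10*(-1/102) + 109)² = (-5/51 + 109)² = (5554/51)² = 30846916/2601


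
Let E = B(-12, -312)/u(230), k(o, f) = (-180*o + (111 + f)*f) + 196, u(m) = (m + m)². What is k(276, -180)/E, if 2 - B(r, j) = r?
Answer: -3921371200/7 ≈ -5.6020e+8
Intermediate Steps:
u(m) = 4*m² (u(m) = (2*m)² = 4*m²)
B(r, j) = 2 - r
k(o, f) = 196 - 180*o + f*(111 + f) (k(o, f) = (-180*o + f*(111 + f)) + 196 = 196 - 180*o + f*(111 + f))
E = 7/105800 (E = (2 - 1*(-12))/((4*230²)) = (2 + 12)/((4*52900)) = 14/211600 = 14*(1/211600) = 7/105800 ≈ 6.6163e-5)
k(276, -180)/E = (196 + (-180)² - 180*276 + 111*(-180))/(7/105800) = (196 + 32400 - 49680 - 19980)*(105800/7) = -37064*105800/7 = -3921371200/7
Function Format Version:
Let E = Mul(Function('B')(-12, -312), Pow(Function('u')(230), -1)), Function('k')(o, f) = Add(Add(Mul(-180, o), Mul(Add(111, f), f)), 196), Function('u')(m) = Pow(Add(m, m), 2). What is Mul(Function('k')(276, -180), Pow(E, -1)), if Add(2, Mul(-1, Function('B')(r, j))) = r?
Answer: Rational(-3921371200, 7) ≈ -5.6020e+8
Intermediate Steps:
Function('u')(m) = Mul(4, Pow(m, 2)) (Function('u')(m) = Pow(Mul(2, m), 2) = Mul(4, Pow(m, 2)))
Function('B')(r, j) = Add(2, Mul(-1, r))
Function('k')(o, f) = Add(196, Mul(-180, o), Mul(f, Add(111, f))) (Function('k')(o, f) = Add(Add(Mul(-180, o), Mul(f, Add(111, f))), 196) = Add(196, Mul(-180, o), Mul(f, Add(111, f))))
E = Rational(7, 105800) (E = Mul(Add(2, Mul(-1, -12)), Pow(Mul(4, Pow(230, 2)), -1)) = Mul(Add(2, 12), Pow(Mul(4, 52900), -1)) = Mul(14, Pow(211600, -1)) = Mul(14, Rational(1, 211600)) = Rational(7, 105800) ≈ 6.6163e-5)
Mul(Function('k')(276, -180), Pow(E, -1)) = Mul(Add(196, Pow(-180, 2), Mul(-180, 276), Mul(111, -180)), Pow(Rational(7, 105800), -1)) = Mul(Add(196, 32400, -49680, -19980), Rational(105800, 7)) = Mul(-37064, Rational(105800, 7)) = Rational(-3921371200, 7)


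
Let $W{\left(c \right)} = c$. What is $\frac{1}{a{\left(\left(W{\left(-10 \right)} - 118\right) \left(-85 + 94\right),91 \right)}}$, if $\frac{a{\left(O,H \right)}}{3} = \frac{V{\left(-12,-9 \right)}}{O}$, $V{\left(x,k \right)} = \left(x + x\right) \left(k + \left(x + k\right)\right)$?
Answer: $- \frac{8}{15} \approx -0.53333$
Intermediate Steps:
$V{\left(x,k \right)} = 2 x \left(x + 2 k\right)$ ($V{\left(x,k \right)} = 2 x \left(k + \left(k + x\right)\right) = 2 x \left(x + 2 k\right)$)
$a{\left(O,H \right)} = \frac{2160}{O}$ ($a{\left(O,H \right)} = 3 \frac{2 \left(-12\right) \left(-12 + 2 \left(-9\right)\right)}{O} = 3 \frac{2 \left(-12\right) \left(-12 - 18\right)}{O} = 3 \frac{2 \left(-12\right) \left(-30\right)}{O} = 3 \frac{720}{O} = \frac{2160}{O}$)
$\frac{1}{a{\left(\left(W{\left(-10 \right)} - 118\right) \left(-85 + 94\right),91 \right)}} = \frac{1}{2160 \frac{1}{\left(-10 - 118\right) \left(-85 + 94\right)}} = \frac{1}{2160 \frac{1}{\left(-128\right) 9}} = \frac{1}{2160 \frac{1}{-1152}} = \frac{1}{2160 \left(- \frac{1}{1152}\right)} = \frac{1}{- \frac{15}{8}} = - \frac{8}{15}$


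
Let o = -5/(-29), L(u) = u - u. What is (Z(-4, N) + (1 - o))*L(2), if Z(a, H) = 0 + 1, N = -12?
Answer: 0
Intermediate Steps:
L(u) = 0
Z(a, H) = 1
o = 5/29 (o = -5*(-1/29) = 5/29 ≈ 0.17241)
(Z(-4, N) + (1 - o))*L(2) = (1 + (1 - 1*5/29))*0 = (1 + (1 - 5/29))*0 = (1 + 24/29)*0 = (53/29)*0 = 0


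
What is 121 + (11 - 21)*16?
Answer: -39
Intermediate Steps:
121 + (11 - 21)*16 = 121 - 10*16 = 121 - 160 = -39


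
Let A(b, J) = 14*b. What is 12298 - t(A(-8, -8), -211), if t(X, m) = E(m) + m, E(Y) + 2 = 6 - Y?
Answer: 12294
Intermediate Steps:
E(Y) = 4 - Y (E(Y) = -2 + (6 - Y) = 4 - Y)
t(X, m) = 4 (t(X, m) = (4 - m) + m = 4)
12298 - t(A(-8, -8), -211) = 12298 - 1*4 = 12298 - 4 = 12294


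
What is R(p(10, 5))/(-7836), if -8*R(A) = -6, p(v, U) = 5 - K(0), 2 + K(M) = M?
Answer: -1/10448 ≈ -9.5712e-5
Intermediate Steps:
K(M) = -2 + M
p(v, U) = 7 (p(v, U) = 5 - (-2 + 0) = 5 - 1*(-2) = 5 + 2 = 7)
R(A) = ¾ (R(A) = -⅛*(-6) = ¾)
R(p(10, 5))/(-7836) = (¾)/(-7836) = (¾)*(-1/7836) = -1/10448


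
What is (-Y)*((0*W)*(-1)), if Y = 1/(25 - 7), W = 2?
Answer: 0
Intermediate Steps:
Y = 1/18 ≈ 0.055556
(-Y)*((0*W)*(-1)) = (-1*1/18)*((0*2)*(-1)) = -0*(-1) = -1/18*0 = 0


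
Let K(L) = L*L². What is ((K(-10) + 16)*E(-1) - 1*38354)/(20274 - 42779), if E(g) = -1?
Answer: 7474/4501 ≈ 1.6605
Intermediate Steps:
K(L) = L³
((K(-10) + 16)*E(-1) - 1*38354)/(20274 - 42779) = (((-10)³ + 16)*(-1) - 1*38354)/(20274 - 42779) = ((-1000 + 16)*(-1) - 38354)/(-22505) = (-984*(-1) - 38354)*(-1/22505) = (984 - 38354)*(-1/22505) = -37370*(-1/22505) = 7474/4501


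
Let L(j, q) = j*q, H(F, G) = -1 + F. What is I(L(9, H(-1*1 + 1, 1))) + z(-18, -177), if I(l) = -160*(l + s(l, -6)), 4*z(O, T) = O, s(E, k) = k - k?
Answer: 2871/2 ≈ 1435.5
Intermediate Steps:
s(E, k) = 0
z(O, T) = O/4
I(l) = -160*l (I(l) = -160*(l + 0) = -160*l)
I(L(9, H(-1*1 + 1, 1))) + z(-18, -177) = -1440*(-1 + (-1*1 + 1)) + (1/4)*(-18) = -1440*(-1 + (-1 + 1)) - 9/2 = -1440*(-1 + 0) - 9/2 = -1440*(-1) - 9/2 = -160*(-9) - 9/2 = 1440 - 9/2 = 2871/2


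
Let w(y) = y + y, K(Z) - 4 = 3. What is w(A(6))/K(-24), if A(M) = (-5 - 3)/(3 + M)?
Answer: -16/63 ≈ -0.25397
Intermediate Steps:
K(Z) = 7 (K(Z) = 4 + 3 = 7)
A(M) = -8/(3 + M)
w(y) = 2*y
w(A(6))/K(-24) = (2*(-8/(3 + 6)))/7 = (2*(-8/9))*(⅐) = -16/9*⅐ = -16/63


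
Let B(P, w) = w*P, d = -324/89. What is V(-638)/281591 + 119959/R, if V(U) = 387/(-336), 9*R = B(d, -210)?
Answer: 6012728691467/4257655920 ≈ 1412.2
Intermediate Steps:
d = -324/89 (d = -324*1/89 = -324/89 ≈ -3.6404)
B(P, w) = P*w
R = 7560/89 (R = (-324/89*(-210))/9 = (⅑)*(68040/89) = 7560/89 ≈ 84.944)
V(U) = -129/112 (V(U) = 387*(-1/336) = -129/112)
V(-638)/281591 + 119959/R = -129/112/281591 + 119959/(7560/89) = -129/112*1/281591 + 119959*(89/7560) = -129/31538192 + 1525193/1080 = 6012728691467/4257655920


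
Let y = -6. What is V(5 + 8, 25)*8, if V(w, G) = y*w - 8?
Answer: -688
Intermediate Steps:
V(w, G) = -8 - 6*w (V(w, G) = -6*w - 8 = -8 - 6*w)
V(5 + 8, 25)*8 = (-8 - 6*(5 + 8))*8 = (-8 - 6*13)*8 = (-8 - 78)*8 = -86*8 = -688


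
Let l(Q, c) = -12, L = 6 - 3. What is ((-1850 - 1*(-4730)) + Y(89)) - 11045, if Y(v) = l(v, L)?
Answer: -8177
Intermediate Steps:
L = 3
Y(v) = -12
((-1850 - 1*(-4730)) + Y(89)) - 11045 = ((-1850 - 1*(-4730)) - 12) - 11045 = ((-1850 + 4730) - 12) - 11045 = (2880 - 12) - 11045 = 2868 - 11045 = -8177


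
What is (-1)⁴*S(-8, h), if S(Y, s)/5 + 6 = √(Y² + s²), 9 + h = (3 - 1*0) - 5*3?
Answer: -30 + 5*√505 ≈ 82.361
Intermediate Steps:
h = -21 (h = -9 + ((3 - 1*0) - 5*3) = -9 + ((3 + 0) - 15) = -9 + (3 - 15) = -9 - 12 = -21)
S(Y, s) = -30 + 5*√(Y² + s²)
(-1)⁴*S(-8, h) = (-1)⁴*(-30 + 5*√((-8)² + (-21)²)) = 1*(-30 + 5*√(64 + 441)) = 1*(-30 + 5*√505) = -30 + 5*√505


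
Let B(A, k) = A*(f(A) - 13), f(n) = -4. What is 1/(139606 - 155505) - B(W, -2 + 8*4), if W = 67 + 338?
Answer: 109464614/15899 ≈ 6885.0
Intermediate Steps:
W = 405
B(A, k) = -17*A (B(A, k) = A*(-4 - 13) = A*(-17) = -17*A)
1/(139606 - 155505) - B(W, -2 + 8*4) = 1/(139606 - 155505) - (-17)*405 = 1/(-15899) - 1*(-6885) = -1/15899 + 6885 = 109464614/15899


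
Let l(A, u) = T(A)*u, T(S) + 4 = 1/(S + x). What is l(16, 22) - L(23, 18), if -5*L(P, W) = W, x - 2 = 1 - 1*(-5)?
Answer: -5009/60 ≈ -83.483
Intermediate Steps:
x = 8 (x = 2 + (1 - 1*(-5)) = 2 + (1 + 5) = 2 + 6 = 8)
L(P, W) = -W/5
T(S) = -4 + 1/(8 + S) (T(S) = -4 + 1/(S + 8) = -4 + 1/(8 + S))
l(A, u) = u*(-31 - 4*A)/(8 + A) (l(A, u) = ((-31 - 4*A)/(8 + A))*u = u*(-31 - 4*A)/(8 + A))
l(16, 22) - L(23, 18) = -1*22*(31 + 4*16)/(8 + 16) - (-1)*18/5 = -1*22*(31 + 64)/24 - 1*(-18/5) = -1*22*1/24*95 + 18/5 = -1045/12 + 18/5 = -5009/60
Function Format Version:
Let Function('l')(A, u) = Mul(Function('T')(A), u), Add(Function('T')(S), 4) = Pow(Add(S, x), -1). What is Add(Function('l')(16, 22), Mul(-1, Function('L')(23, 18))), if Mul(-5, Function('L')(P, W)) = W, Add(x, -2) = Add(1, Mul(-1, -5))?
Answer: Rational(-5009, 60) ≈ -83.483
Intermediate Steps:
x = 8 (x = Add(2, Add(1, Mul(-1, -5))) = Add(2, Add(1, 5)) = Add(2, 6) = 8)
Function('L')(P, W) = Mul(Rational(-1, 5), W)
Function('T')(S) = Add(-4, Pow(Add(8, S), -1)) (Function('T')(S) = Add(-4, Pow(Add(S, 8), -1)) = Add(-4, Pow(Add(8, S), -1)))
Function('l')(A, u) = Mul(u, Pow(Add(8, A), -1), Add(-31, Mul(-4, A))) (Function('l')(A, u) = Mul(Mul(Pow(Add(8, A), -1), Add(-31, Mul(-4, A))), u) = Mul(u, Pow(Add(8, A), -1), Add(-31, Mul(-4, A))))
Add(Function('l')(16, 22), Mul(-1, Function('L')(23, 18))) = Add(Mul(-1, 22, Pow(Add(8, 16), -1), Add(31, Mul(4, 16))), Mul(-1, Mul(Rational(-1, 5), 18))) = Add(Mul(-1, 22, Pow(24, -1), Add(31, 64)), Mul(-1, Rational(-18, 5))) = Add(Mul(-1, 22, Rational(1, 24), 95), Rational(18, 5)) = Add(Rational(-1045, 12), Rational(18, 5)) = Rational(-5009, 60)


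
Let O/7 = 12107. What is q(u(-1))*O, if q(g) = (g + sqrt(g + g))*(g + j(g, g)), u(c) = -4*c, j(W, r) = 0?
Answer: 1355984 + 677992*sqrt(2) ≈ 2.3148e+6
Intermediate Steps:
O = 84749 (O = 7*12107 = 84749)
q(g) = g*(g + sqrt(2)*sqrt(g)) (q(g) = (g + sqrt(g + g))*(g + 0) = (g + sqrt(2*g))*g = (g + sqrt(2)*sqrt(g))*g = g*(g + sqrt(2)*sqrt(g)))
q(u(-1))*O = ((-4*(-1))**2 + sqrt(2)*(-4*(-1))**(3/2))*84749 = (4**2 + sqrt(2)*4**(3/2))*84749 = (16 + sqrt(2)*8)*84749 = (16 + 8*sqrt(2))*84749 = 1355984 + 677992*sqrt(2)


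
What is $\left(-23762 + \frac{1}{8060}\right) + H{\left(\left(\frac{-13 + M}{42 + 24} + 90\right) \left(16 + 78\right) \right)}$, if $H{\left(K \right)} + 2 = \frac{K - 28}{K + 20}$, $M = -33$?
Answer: $- \frac{26591809370101}{1119042340} \approx -23763.0$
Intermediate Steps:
$H{\left(K \right)} = -2 + \frac{-28 + K}{20 + K}$ ($H{\left(K \right)} = -2 + \frac{K - 28}{K + 20} = -2 + \frac{-28 + K}{20 + K}$)
$\left(-23762 + \frac{1}{8060}\right) + H{\left(\left(\frac{-13 + M}{42 + 24} + 90\right) \left(16 + 78\right) \right)} = \left(-23762 + \frac{1}{8060}\right) + \frac{-68 - \left(\frac{-13 - 33}{42 + 24} + 90\right) \left(16 + 78\right)}{20 + \left(\frac{-13 - 33}{42 + 24} + 90\right) \left(16 + 78\right)} = \left(-23762 + \frac{1}{8060}\right) + \frac{-68 - \left(- \frac{46}{66} + 90\right) 94}{20 + \left(- \frac{46}{66} + 90\right) 94} = - \frac{191521719}{8060} + \frac{-68 - \left(\left(-46\right) \frac{1}{66} + 90\right) 94}{20 + \left(\left(-46\right) \frac{1}{66} + 90\right) 94} = - \frac{191521719}{8060} + \frac{-68 - \left(- \frac{23}{33} + 90\right) 94}{20 + \left(- \frac{23}{33} + 90\right) 94} = - \frac{191521719}{8060} + \frac{-68 - \frac{2947}{33} \cdot 94}{20 + \frac{2947}{33} \cdot 94} = - \frac{191521719}{8060} + \frac{-68 - \frac{277018}{33}}{20 + \frac{277018}{33}} = - \frac{191521719}{8060} + \frac{-68 - \frac{277018}{33}}{\frac{277678}{33}} = - \frac{191521719}{8060} + \frac{33}{277678} \left(- \frac{279262}{33}\right) = - \frac{191521719}{8060} - \frac{139631}{138839} = - \frac{26591809370101}{1119042340}$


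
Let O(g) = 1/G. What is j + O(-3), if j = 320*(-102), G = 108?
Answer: -3525119/108 ≈ -32640.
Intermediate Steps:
O(g) = 1/108
j = -32640
j + O(-3) = -32640 + 1/108 = -3525119/108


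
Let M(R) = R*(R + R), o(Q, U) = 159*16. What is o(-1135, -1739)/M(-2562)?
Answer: 106/546987 ≈ 0.00019379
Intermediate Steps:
o(Q, U) = 2544
M(R) = 2*R² (M(R) = R*(2*R) = 2*R²)
o(-1135, -1739)/M(-2562) = 2544/((2*(-2562)²)) = 2544/((2*6563844)) = 2544/13127688 = 2544*(1/13127688) = 106/546987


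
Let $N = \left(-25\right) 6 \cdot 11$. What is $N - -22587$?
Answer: $20937$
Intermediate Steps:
$N = -1650$ ($N = \left(-150\right) 11 = -1650$)
$N - -22587 = -1650 - -22587 = -1650 + 22587 = 20937$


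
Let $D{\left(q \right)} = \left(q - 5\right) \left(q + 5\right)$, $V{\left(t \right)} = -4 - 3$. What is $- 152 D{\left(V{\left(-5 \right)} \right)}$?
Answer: $-3648$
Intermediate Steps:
$V{\left(t \right)} = -7$ ($V{\left(t \right)} = -4 - 3 = -7$)
$D{\left(q \right)} = \left(-5 + q\right) \left(5 + q\right)$
$- 152 D{\left(V{\left(-5 \right)} \right)} = - 152 \left(-25 + \left(-7\right)^{2}\right) = - 152 \left(-25 + 49\right) = \left(-152\right) 24 = -3648$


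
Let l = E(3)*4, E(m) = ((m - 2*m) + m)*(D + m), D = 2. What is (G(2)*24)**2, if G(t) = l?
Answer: 0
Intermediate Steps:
E(m) = 0 (E(m) = ((m - 2*m) + m)*(2 + m) = (-m + m)*(2 + m) = 0*(2 + m) = 0)
l = 0 (l = 0*4 = 0)
G(t) = 0
(G(2)*24)**2 = (0*24)**2 = 0**2 = 0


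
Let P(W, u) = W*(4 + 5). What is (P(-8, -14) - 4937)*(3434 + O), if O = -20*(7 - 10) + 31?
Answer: -17656725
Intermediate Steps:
O = 91 (O = -20*(-3) + 31 = 60 + 31 = 91)
P(W, u) = 9*W (P(W, u) = W*9 = 9*W)
(P(-8, -14) - 4937)*(3434 + O) = (9*(-8) - 4937)*(3434 + 91) = (-72 - 4937)*3525 = -5009*3525 = -17656725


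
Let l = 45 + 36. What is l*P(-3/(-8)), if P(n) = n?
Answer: 243/8 ≈ 30.375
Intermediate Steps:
l = 81
l*P(-3/(-8)) = 81*(-3/(-8)) = 81*(-3*(-1/8)) = 81*(3/8) = 243/8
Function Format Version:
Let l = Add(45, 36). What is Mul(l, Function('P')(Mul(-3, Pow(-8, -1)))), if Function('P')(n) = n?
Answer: Rational(243, 8) ≈ 30.375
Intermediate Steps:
l = 81
Mul(l, Function('P')(Mul(-3, Pow(-8, -1)))) = Mul(81, Mul(-3, Pow(-8, -1))) = Mul(81, Mul(-3, Rational(-1, 8))) = Mul(81, Rational(3, 8)) = Rational(243, 8)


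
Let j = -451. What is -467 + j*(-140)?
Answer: 62673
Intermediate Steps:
-467 + j*(-140) = -467 - 451*(-140) = -467 + 63140 = 62673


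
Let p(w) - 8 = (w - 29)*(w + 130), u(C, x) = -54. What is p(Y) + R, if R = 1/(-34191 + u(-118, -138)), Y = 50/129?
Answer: -78572606303/21106335 ≈ -3722.7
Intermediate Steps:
Y = 50/129 (Y = 50*(1/129) = 50/129 ≈ 0.38760)
R = -1/34245 (R = 1/(-34191 - 54) = 1/(-34245) = -1/34245 ≈ -2.9201e-5)
p(w) = 8 + (-29 + w)*(130 + w) (p(w) = 8 + (w - 29)*(w + 130) = 8 + (-29 + w)*(130 + w))
p(Y) + R = (-3762 + (50/129)² + 101*(50/129)) - 1/34245 = (-3762 + 2500/16641 + 5050/129) - 1/34245 = -61949492/16641 - 1/34245 = -78572606303/21106335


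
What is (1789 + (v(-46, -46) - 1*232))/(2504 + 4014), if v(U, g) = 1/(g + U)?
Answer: 143243/599656 ≈ 0.23888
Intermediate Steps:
v(U, g) = 1/(U + g)
(1789 + (v(-46, -46) - 1*232))/(2504 + 4014) = (1789 + (1/(-46 - 46) - 1*232))/(2504 + 4014) = (1789 + (1/(-92) - 232))/6518 = (1789 + (-1/92 - 232))*(1/6518) = (1789 - 21345/92)*(1/6518) = (143243/92)*(1/6518) = 143243/599656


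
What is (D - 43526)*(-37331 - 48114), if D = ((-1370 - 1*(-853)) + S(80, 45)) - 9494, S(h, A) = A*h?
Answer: 4266866965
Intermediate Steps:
D = -6411 (D = ((-1370 - 1*(-853)) + 45*80) - 9494 = ((-1370 + 853) + 3600) - 9494 = (-517 + 3600) - 9494 = 3083 - 9494 = -6411)
(D - 43526)*(-37331 - 48114) = (-6411 - 43526)*(-37331 - 48114) = -49937*(-85445) = 4266866965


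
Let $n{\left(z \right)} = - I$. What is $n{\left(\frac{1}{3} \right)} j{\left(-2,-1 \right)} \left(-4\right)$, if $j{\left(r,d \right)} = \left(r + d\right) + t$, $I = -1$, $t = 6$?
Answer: $-12$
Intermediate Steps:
$j{\left(r,d \right)} = 6 + d + r$ ($j{\left(r,d \right)} = \left(r + d\right) + 6 = \left(d + r\right) + 6 = 6 + d + r$)
$n{\left(z \right)} = 1$ ($n{\left(z \right)} = \left(-1\right) \left(-1\right) = 1$)
$n{\left(\frac{1}{3} \right)} j{\left(-2,-1 \right)} \left(-4\right) = 1 \left(6 - 1 - 2\right) \left(-4\right) = 1 \cdot 3 \left(-4\right) = 3 \left(-4\right) = -12$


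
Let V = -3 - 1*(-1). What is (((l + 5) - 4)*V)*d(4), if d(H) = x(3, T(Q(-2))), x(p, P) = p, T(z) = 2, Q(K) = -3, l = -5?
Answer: 24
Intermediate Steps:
V = -2 (V = -3 + 1 = -2)
d(H) = 3
(((l + 5) - 4)*V)*d(4) = (((-5 + 5) - 4)*(-2))*3 = ((0 - 4)*(-2))*3 = -4*(-2)*3 = 8*3 = 24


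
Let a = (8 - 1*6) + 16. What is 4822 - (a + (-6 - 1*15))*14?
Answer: 4864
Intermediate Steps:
a = 18 (a = (8 - 6) + 16 = 2 + 16 = 18)
4822 - (a + (-6 - 1*15))*14 = 4822 - (18 + (-6 - 1*15))*14 = 4822 - (18 + (-6 - 15))*14 = 4822 - (18 - 21)*14 = 4822 - (-3)*14 = 4822 - 1*(-42) = 4822 + 42 = 4864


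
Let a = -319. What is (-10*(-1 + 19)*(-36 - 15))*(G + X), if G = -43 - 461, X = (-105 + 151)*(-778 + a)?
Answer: -467867880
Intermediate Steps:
X = -50462 (X = (-105 + 151)*(-778 - 319) = 46*(-1097) = -50462)
G = -504
(-10*(-1 + 19)*(-36 - 15))*(G + X) = (-10*(-1 + 19)*(-36 - 15))*(-504 - 50462) = -180*(-51)*(-50966) = -10*(-918)*(-50966) = 9180*(-50966) = -467867880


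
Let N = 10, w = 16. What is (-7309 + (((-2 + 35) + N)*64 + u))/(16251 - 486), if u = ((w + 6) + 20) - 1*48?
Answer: -1521/5255 ≈ -0.28944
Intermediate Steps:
u = -6 (u = ((16 + 6) + 20) - 1*48 = (22 + 20) - 48 = 42 - 48 = -6)
(-7309 + (((-2 + 35) + N)*64 + u))/(16251 - 486) = (-7309 + (((-2 + 35) + 10)*64 - 6))/(16251 - 486) = (-7309 + ((33 + 10)*64 - 6))/15765 = (-7309 + (43*64 - 6))*(1/15765) = (-7309 + (2752 - 6))*(1/15765) = (-7309 + 2746)*(1/15765) = -4563*1/15765 = -1521/5255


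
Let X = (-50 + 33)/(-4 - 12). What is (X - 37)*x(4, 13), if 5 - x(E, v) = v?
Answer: 575/2 ≈ 287.50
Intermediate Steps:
x(E, v) = 5 - v
X = 17/16 (X = -17/(-16) = -17*(-1/16) = 17/16 ≈ 1.0625)
(X - 37)*x(4, 13) = (17/16 - 37)*(5 - 1*13) = -575*(5 - 13)/16 = -575/16*(-8) = 575/2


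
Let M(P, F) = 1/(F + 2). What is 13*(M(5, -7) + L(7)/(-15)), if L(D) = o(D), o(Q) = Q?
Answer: -26/3 ≈ -8.6667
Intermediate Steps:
L(D) = D
M(P, F) = 1/(2 + F)
13*(M(5, -7) + L(7)/(-15)) = 13*(1/(2 - 7) + 7/(-15)) = 13*(1/(-5) + 7*(-1/15)) = 13*(-⅕ - 7/15) = 13*(-⅔) = -26/3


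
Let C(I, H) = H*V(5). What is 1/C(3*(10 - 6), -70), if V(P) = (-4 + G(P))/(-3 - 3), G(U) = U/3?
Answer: -9/245 ≈ -0.036735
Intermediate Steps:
G(U) = U/3 (G(U) = U*(1/3) = U/3)
V(P) = 2/3 - P/18 (V(P) = (-4 + P/3)/(-3 - 3) = (-4 + P/3)/(-6) = (-4 + P/3)*(-1/6) = 2/3 - P/18)
C(I, H) = 7*H/18 (C(I, H) = H*(2/3 - 1/18*5) = H*(2/3 - 5/18) = H*(7/18) = 7*H/18)
1/C(3*(10 - 6), -70) = 1/((7/18)*(-70)) = 1/(-245/9) = -9/245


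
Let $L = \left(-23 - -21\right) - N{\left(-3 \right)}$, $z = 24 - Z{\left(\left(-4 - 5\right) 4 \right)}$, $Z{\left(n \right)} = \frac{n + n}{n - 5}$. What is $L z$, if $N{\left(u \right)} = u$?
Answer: $\frac{912}{41} \approx 22.244$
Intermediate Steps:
$Z{\left(n \right)} = \frac{2 n}{-5 + n}$
$z = \frac{912}{41}$ ($z = 24 - \frac{2 \left(-4 - 5\right) 4}{-5 + \left(-4 - 5\right) 4} = 24 - \frac{2 \left(\left(-9\right) 4\right)}{-5 - 36} = 24 - 2 \left(-36\right) \frac{1}{-5 - 36} = 24 - 2 \left(-36\right) \frac{1}{-41} = 24 - 2 \left(-36\right) \left(- \frac{1}{41}\right) = 24 - \frac{72}{41} = \frac{912}{41} \approx 22.244$)
$L = 1$ ($L = \left(-23 - -21\right) - -3 = \left(-23 + 21\right) + 3 = -2 + 3 = 1$)
$L z = 1 \cdot \frac{912}{41} = \frac{912}{41}$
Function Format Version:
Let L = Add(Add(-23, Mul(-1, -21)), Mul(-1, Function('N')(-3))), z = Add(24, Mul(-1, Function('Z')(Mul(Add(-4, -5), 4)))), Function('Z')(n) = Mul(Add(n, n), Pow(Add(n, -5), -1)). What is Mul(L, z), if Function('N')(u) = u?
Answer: Rational(912, 41) ≈ 22.244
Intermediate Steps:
Function('Z')(n) = Mul(2, n, Pow(Add(-5, n), -1)) (Function('Z')(n) = Mul(Mul(2, n), Pow(Add(-5, n), -1)) = Mul(2, n, Pow(Add(-5, n), -1)))
z = Rational(912, 41) (z = Add(24, Mul(-1, Mul(2, Mul(Add(-4, -5), 4), Pow(Add(-5, Mul(Add(-4, -5), 4)), -1)))) = Add(24, Mul(-1, Mul(2, Mul(-9, 4), Pow(Add(-5, Mul(-9, 4)), -1)))) = Add(24, Mul(-1, Mul(2, -36, Pow(Add(-5, -36), -1)))) = Add(24, Mul(-1, Mul(2, -36, Pow(-41, -1)))) = Add(24, Mul(-1, Mul(2, -36, Rational(-1, 41)))) = Add(24, Mul(-1, Rational(72, 41))) = Add(24, Rational(-72, 41)) = Rational(912, 41) ≈ 22.244)
L = 1 (L = Add(Add(-23, Mul(-1, -21)), Mul(-1, -3)) = Add(Add(-23, 21), 3) = Add(-2, 3) = 1)
Mul(L, z) = Mul(1, Rational(912, 41)) = Rational(912, 41)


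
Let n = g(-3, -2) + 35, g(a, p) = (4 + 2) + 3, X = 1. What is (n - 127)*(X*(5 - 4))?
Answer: -83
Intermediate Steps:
g(a, p) = 9 (g(a, p) = 6 + 3 = 9)
n = 44 (n = 9 + 35 = 44)
(n - 127)*(X*(5 - 4)) = (44 - 127)*(1*(5 - 4)) = -83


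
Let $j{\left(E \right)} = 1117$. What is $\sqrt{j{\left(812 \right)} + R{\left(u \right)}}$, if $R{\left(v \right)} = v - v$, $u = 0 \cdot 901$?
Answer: $\sqrt{1117} \approx 33.422$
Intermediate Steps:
$u = 0$
$R{\left(v \right)} = 0$
$\sqrt{j{\left(812 \right)} + R{\left(u \right)}} = \sqrt{1117 + 0} = \sqrt{1117}$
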